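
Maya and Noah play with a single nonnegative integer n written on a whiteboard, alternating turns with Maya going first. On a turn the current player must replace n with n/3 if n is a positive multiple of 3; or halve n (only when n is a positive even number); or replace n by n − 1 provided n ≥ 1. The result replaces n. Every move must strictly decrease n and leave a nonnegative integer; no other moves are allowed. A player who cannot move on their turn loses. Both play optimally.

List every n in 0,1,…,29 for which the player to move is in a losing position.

0, 2, 5, 7, 9, 11, 13, 16, 19, 23, 25, 28

Compute win/loss labels from the base case upward. A position with no move is L. Any other position is W if it can reach an L in one move, else L.
n=0: no move → L
n=1: →0(L), so W
n=2: →1(W) only, which is W, so L
n=3: →2(L), so W
n=4: →2(L), so W
n=5: →4(W) only, which is W, so L
n=6: →2(L), so W
n=7: →6(W) only, which is W, so L
n=8: →7(L), so W
n=9: →3(W), 8(W) — all W, so L
n=10: →5(L), so W
n=11: →10(W) only, which is W, so L
n=12: →11(L), so W
n=13: →12(W) only, which is W, so L
n=14: →7(L), so W
n=15: →5(L), so W
n=16: →8(W), 15(W) — all W, so L
n=17: →16(L), so W
n=18: →9(L), so W
n=19: →18(W) only, which is W, so L
n=20: →19(L), so W
n=21: →7(L), so W
n=22: →11(L), so W
n=23: →22(W) only, which is W, so L
n=24: →23(L), so W
n=25: →24(W) only, which is W, so L
n=26: →13(L), so W
n=27: →9(L), so W
n=28: →14(W), 27(W) — all W, so L
n=29: →28(L), so W
The losing starting values of n are exactly the entries labelled L in this table (12 of them).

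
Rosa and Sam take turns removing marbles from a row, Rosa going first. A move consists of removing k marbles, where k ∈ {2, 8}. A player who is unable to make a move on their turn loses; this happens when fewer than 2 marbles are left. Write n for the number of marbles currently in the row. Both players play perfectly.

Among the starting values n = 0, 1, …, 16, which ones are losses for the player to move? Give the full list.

0, 1, 4, 5, 10, 11, 14, 15

Classify positions by backward induction: terminal positions (no move available) are L. From any other position, the mover wins iff some move reaches an L.
n=0: no move → L
n=1: no move → L
n=2: W (go to 0, an L position)
n=3: W (go to 1, an L position)
n=4: L (sole option 2(W) is W)
n=5: L (sole option 3(W) is W)
n=6: W (go to 4, an L position)
n=7: W (go to 5, an L position)
n=8: W (go to 0, an L position)
n=9: W (go to 1, an L position)
n=10: L (options 8(W), 2(W) are all W)
n=11: L (options 9(W), 3(W) are all W)
n=12: W (go to 10, an L position)
n=13: W (go to 11, an L position)
n=14: L (options 12(W), 6(W) are all W)
n=15: L (options 13(W), 7(W) are all W)
n=16: W (go to 14, an L position)
The losing starting values of n are exactly the entries labelled L in this table (8 of them).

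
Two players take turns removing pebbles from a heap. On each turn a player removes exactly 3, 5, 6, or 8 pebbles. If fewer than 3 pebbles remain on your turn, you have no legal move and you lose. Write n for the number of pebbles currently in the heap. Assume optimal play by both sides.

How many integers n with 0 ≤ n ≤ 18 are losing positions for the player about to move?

Label each position W (a win for the player to move) or L (a loss). A position with no legal move is L; any other position is W exactly when some move reaches an L, and L when every move reaches a W.
n=0: no move → L
n=1: no move → L
n=2: no move → L
n=3: can move to 0, which is L ⇒ W
n=4: can move to 1, which is L ⇒ W
n=5: can move to 2, which is L ⇒ W
n=6: can move to 1, which is L ⇒ W
n=7: can move to 2, which is L ⇒ W
n=8: can move to 2, which is L ⇒ W
n=9: can move to 1, which is L ⇒ W
n=10: can move to 2, which is L ⇒ W
n=11: moves to 8(W), 6(W), 5(W), 3(W); every one is W ⇒ L
n=12: moves to 9(W), 7(W), 6(W), 4(W); every one is W ⇒ L
n=13: moves to 10(W), 8(W), 7(W), 5(W); every one is W ⇒ L
n=14: can move to 11, which is L ⇒ W
n=15: can move to 12, which is L ⇒ W
n=16: can move to 13, which is L ⇒ W
n=17: can move to 12, which is L ⇒ W
n=18: can move to 13, which is L ⇒ W
L entries with 0 ≤ n ≤ 18: n = 0, 1, 2, 11, 12, 13; that makes 6.

6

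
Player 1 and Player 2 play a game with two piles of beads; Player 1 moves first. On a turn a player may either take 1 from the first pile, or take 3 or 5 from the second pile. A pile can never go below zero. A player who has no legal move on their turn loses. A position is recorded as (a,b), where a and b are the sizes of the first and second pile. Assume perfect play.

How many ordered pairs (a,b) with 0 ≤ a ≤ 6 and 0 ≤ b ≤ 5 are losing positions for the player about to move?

21

Positions with no move are L. A position that does have a move is losing for the player to move precisely when every available move leads to a winning position for the opponent. Fill in the labels:
Every move lowers a or b (never raises either), so fill the grid row by row in increasing a, and left to right within a row: each cell's successors are then already labelled.
      b=0  b=1  b=2  b=3  b=4  b=5
a=0:    L    L    L    W    W    W
a=1:    W    W    W    L    L    L
a=2:    L    L    L    W    W    W
a=3:    W    W    W    L    L    L
a=4:    L    L    L    W    W    W
a=5:    W    W    W    L    L    L
a=6:    L    L    L    W    W    W
Cells with no legal move (terminal, hence L): (0,0), (0,1), (0,2).
The remaining L cells, each justified by listing all of its moves:
(1,3): L (options (0,3)(W), (1,0)(W) are all W)
(1,4): L (options (0,4)(W), (1,1)(W) are all W)
(1,5): L (options (0,5)(W), (1,2)(W), (1,0)(W) are all W)
(2,0): L (sole option (1,0)(W) is W)
(2,1): L (sole option (1,1)(W) is W)
(2,2): L (sole option (1,2)(W) is W)
(3,3): L (options (2,3)(W), (3,0)(W) are all W)
(3,4): L (options (2,4)(W), (3,1)(W) are all W)
(3,5): L (options (2,5)(W), (3,2)(W), (3,0)(W) are all W)
(4,0): L (sole option (3,0)(W) is W)
(4,1): L (sole option (3,1)(W) is W)
(4,2): L (sole option (3,2)(W) is W)
(5,3): L (options (4,3)(W), (5,0)(W) are all W)
(5,4): L (options (4,4)(W), (5,1)(W) are all W)
(5,5): L (options (4,5)(W), (5,2)(W), (5,0)(W) are all W)
(6,0): L (sole option (5,0)(W) is W)
(6,1): L (sole option (5,1)(W) is W)
(6,2): L (sole option (5,2)(W) is W)
Every other cell has at least one move into one of the L cells above, so it is W.
L cells per row: a=0: 3, a=1: 3, a=2: 3, a=3: 3, a=4: 3, a=5: 3, a=6: 3; total 21.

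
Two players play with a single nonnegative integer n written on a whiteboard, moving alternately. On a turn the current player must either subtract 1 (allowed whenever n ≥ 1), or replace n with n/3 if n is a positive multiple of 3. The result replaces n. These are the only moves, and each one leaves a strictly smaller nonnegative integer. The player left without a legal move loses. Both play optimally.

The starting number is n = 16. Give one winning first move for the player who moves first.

Move to 15.

Use the standard recursion: the mover loses at a terminal position; elsewhere, the mover wins exactly when some move hands the opponent an L position.
n=0: no move → L
n=1: W (go to 0, an L position)
n=2: L (sole option 1(W) is W)
n=3: W (go to 2, an L position)
n=4: L (sole option 3(W) is W)
n=5: W (go to 4, an L position)
n=6: W (go to 2, an L position)
n=7: L (sole option 6(W) is W)
n=8: W (go to 7, an L position)
n=9: L (options 3(W), 8(W) are all W)
n=10: W (go to 9, an L position)
n=11: L (sole option 10(W) is W)
n=12: W (go to 4, an L position)
n=13: L (sole option 12(W) is W)
n=14: W (go to 13, an L position)
n=15: L (options 5(W), 14(W) are all W)
n=16: W (go to 15, an L position)
From 16, the L positions reachable in one move are: 15.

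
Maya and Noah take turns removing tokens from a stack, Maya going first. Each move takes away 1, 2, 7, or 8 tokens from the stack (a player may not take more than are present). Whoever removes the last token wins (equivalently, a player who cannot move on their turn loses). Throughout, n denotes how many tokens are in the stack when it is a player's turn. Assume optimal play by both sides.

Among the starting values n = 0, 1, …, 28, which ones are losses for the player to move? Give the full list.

Build the W/L table. Terminal = L. A non-terminal position is W if it has a move to some L; otherwise it is L.
n=0: no move → L
n=1: W (go to 0, an L position)
n=2: W (go to 0, an L position)
n=3: L (options 2(W), 1(W) are all W)
n=4: W (go to 3, an L position)
n=5: W (go to 3, an L position)
n=6: L (options 5(W), 4(W) are all W)
n=7: W (go to 6, an L position)
n=8: W (go to 6, an L position)
n=9: L (options 8(W), 7(W), 2(W), 1(W) are all W)
n=10: W (go to 9, an L position)
n=11: W (go to 9, an L position)
n=12: L (options 11(W), 10(W), 5(W), 4(W) are all W)
n=13: W (go to 12, an L position)
n=14: W (go to 12, an L position)
n=15: L (options 14(W), 13(W), 8(W), 7(W) are all W)
n=16: W (go to 15, an L position)
n=17: W (go to 15, an L position)
n=18: L (options 17(W), 16(W), 11(W), 10(W) are all W)
n=19: W (go to 18, an L position)
n=20: W (go to 18, an L position)
n=21: L (options 20(W), 19(W), 14(W), 13(W) are all W)
n=22: W (go to 21, an L position)
n=23: W (go to 21, an L position)
n=24: L (options 23(W), 22(W), 17(W), 16(W) are all W)
n=25: W (go to 24, an L position)
n=26: W (go to 24, an L position)
n=27: L (options 26(W), 25(W), 20(W), 19(W) are all W)
n=28: W (go to 27, an L position)
Reading off the rows marked L gives the requested list; there are 10 such values of n.

0, 3, 6, 9, 12, 15, 18, 21, 24, 27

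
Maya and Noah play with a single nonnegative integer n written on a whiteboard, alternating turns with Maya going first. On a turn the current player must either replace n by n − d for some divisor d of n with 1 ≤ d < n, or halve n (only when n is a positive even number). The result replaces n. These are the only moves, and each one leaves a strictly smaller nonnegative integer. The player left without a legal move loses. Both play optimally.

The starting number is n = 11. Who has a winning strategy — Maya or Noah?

Work bottom-up. With no move the player to move loses. Otherwise the position is W if at least one move leads to an L position for the opponent, and L if every move leads to a W.
n=0: no move → L
n=1: no move → L
n=2: can move to 1, which is L ⇒ W
n=3: the only move is to 2(W), a W ⇒ L
n=4: can move to 3, which is L ⇒ W
n=5: the only move is to 4(W), a W ⇒ L
n=6: can move to 3, which is L ⇒ W
n=7: the only move is to 6(W), a W ⇒ L
n=8: can move to 7, which is L ⇒ W
n=9: moves to 6(W), 8(W); every one is W ⇒ L
n=10: can move to 5, which is L ⇒ W
n=11: the only move is to 10(W), a W ⇒ L
Every move from 11 reaches a W position, so the mover loses.

Noah wins.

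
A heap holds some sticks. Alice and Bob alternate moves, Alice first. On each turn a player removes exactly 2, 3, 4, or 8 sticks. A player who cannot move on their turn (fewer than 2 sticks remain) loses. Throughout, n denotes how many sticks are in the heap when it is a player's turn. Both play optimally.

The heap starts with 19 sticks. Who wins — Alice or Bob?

Use the standard recursion: the mover loses at a terminal position; elsewhere, the mover wins exactly when some move hands the opponent an L position.
n=0: no move → L
n=1: no move → L
n=2: reaches L-position 0 → W
n=3: reaches L-position 1 → W
n=4: reaches L-position 1 → W
n=5: reaches L-position 1 → W
n=6: only reaches 4(W), 3(W), 2(W), all W → L
n=7: only reaches 5(W), 4(W), 3(W), all W → L
n=8: reaches L-position 6 → W
n=9: reaches L-position 7 → W
n=10: reaches L-position 7 → W
n=11: reaches L-position 7 → W
n=12: only reaches 10(W), 9(W), 8(W), 4(W), all W → L
n=13: only reaches 11(W), 10(W), 9(W), 5(W), all W → L
n=14: reaches L-position 12 → W
n=15: reaches L-position 13 → W
n=16: reaches L-position 13 → W
n=17: reaches L-position 13 → W
n=18: only reaches 16(W), 15(W), 14(W), 10(W), all W → L
n=19: only reaches 17(W), 16(W), 15(W), 11(W), all W → L
Every move from 19 reaches a W position, so the mover loses.

Bob wins.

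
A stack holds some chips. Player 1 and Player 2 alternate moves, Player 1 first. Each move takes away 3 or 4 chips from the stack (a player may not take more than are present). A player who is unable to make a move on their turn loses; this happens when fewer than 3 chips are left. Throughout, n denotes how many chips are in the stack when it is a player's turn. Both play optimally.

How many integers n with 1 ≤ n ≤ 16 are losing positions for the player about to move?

Build the W/L table. Terminal = L. A non-terminal position is W if it has a move to some L; otherwise it is L.
n=0: no move → L
n=1: no move → L
n=2: no move → L
n=3: →0(L), so W
n=4: →1(L), so W
n=5: →2(L), so W
n=6: →2(L), so W
n=7: →4(W), 3(W) — all W, so L
n=8: →5(W), 4(W) — all W, so L
n=9: →6(W), 5(W) — all W, so L
n=10: →7(L), so W
n=11: →8(L), so W
n=12: →9(L), so W
n=13: →9(L), so W
n=14: →11(W), 10(W) — all W, so L
n=15: →12(W), 11(W) — all W, so L
n=16: →13(W), 12(W) — all W, so L
L entries with 1 ≤ n ≤ 16 (n=0 is outside the asked range and is not counted): n = 1, 2, 7, 8, 9, 14, 15, 16; that makes 8.

8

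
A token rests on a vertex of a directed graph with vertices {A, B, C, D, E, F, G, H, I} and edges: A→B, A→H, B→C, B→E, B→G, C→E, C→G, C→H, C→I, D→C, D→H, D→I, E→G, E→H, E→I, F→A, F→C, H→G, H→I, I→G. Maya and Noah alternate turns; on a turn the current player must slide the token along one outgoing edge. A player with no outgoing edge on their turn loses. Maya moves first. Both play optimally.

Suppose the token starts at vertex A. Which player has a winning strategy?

Noah wins.

Classify positions by backward induction: terminal positions (no move available) are L. From any other position, the mover wins iff some move reaches an L.
Every edge goes from a vertex to one that appears earlier in the order G, I, H, E, C, D, B, A, F, so processing vertices in that order labels each vertex after all of its successors.
G: no outgoing edge → L
I: can move to G, which is L ⇒ W
H: can move to G, which is L ⇒ W
E: can move to G, which is L ⇒ W
C: can move to G, which is L ⇒ W
D: moves to C(W), H(W), I(W); every one is W ⇒ L
B: can move to G, which is L ⇒ W
A: moves to B(W), H(W); every one is W ⇒ L
F: can move to A, which is L ⇒ W
Every move from A reaches a W position, so the mover loses.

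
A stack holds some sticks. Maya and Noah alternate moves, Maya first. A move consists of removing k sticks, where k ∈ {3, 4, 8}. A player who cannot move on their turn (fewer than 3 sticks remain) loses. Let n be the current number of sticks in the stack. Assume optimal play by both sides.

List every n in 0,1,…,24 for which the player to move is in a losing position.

Positions with no move are L. A position that does have a move is losing for the player to move precisely when every available move leads to a winning position for the opponent. Fill in the labels:
n=0: no move → L
n=1: no move → L
n=2: no move → L
n=3: W (go to 0, an L position)
n=4: W (go to 1, an L position)
n=5: W (go to 2, an L position)
n=6: W (go to 2, an L position)
n=7: L (options 4(W), 3(W) are all W)
n=8: W (go to 0, an L position)
n=9: W (go to 1, an L position)
n=10: W (go to 7, an L position)
n=11: W (go to 7, an L position)
n=12: L (options 9(W), 8(W), 4(W) are all W)
n=13: L (options 10(W), 9(W), 5(W) are all W)
n=14: L (options 11(W), 10(W), 6(W) are all W)
n=15: W (go to 12, an L position)
n=16: W (go to 13, an L position)
n=17: W (go to 14, an L position)
n=18: W (go to 14, an L position)
n=19: L (options 16(W), 15(W), 11(W) are all W)
n=20: W (go to 12, an L position)
n=21: W (go to 13, an L position)
n=22: W (go to 19, an L position)
n=23: W (go to 19, an L position)
n=24: L (options 21(W), 20(W), 16(W) are all W)
The losing starting values of n are exactly the entries labelled L in this table (9 of them).

0, 1, 2, 7, 12, 13, 14, 19, 24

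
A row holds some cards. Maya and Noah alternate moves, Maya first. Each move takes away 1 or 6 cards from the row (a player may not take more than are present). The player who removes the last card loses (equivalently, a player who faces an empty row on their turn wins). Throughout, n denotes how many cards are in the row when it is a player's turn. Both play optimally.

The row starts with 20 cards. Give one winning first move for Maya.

Use the standard recursion: the mover wins at a terminal position; elsewhere, the mover wins exactly when some move hands the opponent an L position.
n=0: no move; the opponent has just taken the last card and therefore loses → W
n=1: only reaches 0(W), which is W → L
n=2: reaches L-position 1 → W
n=3: only reaches 2(W), which is W → L
n=4: reaches L-position 3 → W
n=5: only reaches 4(W), which is W → L
n=6: reaches L-position 5 → W
n=7: reaches L-position 1 → W
n=8: only reaches 7(W), 2(W), all W → L
n=9: reaches L-position 8 → W
n=10: only reaches 9(W), 4(W), all W → L
n=11: reaches L-position 10 → W
n=12: only reaches 11(W), 6(W), all W → L
n=13: reaches L-position 12 → W
n=14: reaches L-position 8 → W
n=15: only reaches 14(W), 9(W), all W → L
n=16: reaches L-position 15 → W
n=17: only reaches 16(W), 11(W), all W → L
n=18: reaches L-position 17 → W
n=19: only reaches 18(W), 13(W), all W → L
n=20: reaches L-position 19 → W
From 20, the L positions reachable in one move are: 19.

Remove 1, leaving 19.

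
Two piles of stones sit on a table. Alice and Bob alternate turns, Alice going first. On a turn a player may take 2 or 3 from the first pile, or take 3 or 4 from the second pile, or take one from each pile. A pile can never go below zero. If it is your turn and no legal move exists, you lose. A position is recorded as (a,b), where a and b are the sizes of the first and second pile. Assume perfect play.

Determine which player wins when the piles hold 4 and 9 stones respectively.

Label each position W (a win for the player to move) or L (a loss). A position with no legal move is L; any other position is W exactly when some move reaches an L, and L when every move reaches a W.
No move ever increases a pile, so every position that can arise here has a ≤ 4 and b ≤ 9; it is enough to label the cells with 0 ≤ a ≤ 4 and 0 ≤ b ≤ 9.
Every move lowers a or b (never raises either), so fill the grid row by row in increasing a, and left to right within a row: each cell's successors are then already labelled.
      b=0  b=1  b=2  b=3  b=4  b=5  b=6  b=7  b=8  b=9
a=0:    L    L    L    W    W    W    W    L    L    L
a=1:    L    W    W    W    W    L    L    L    W    W
a=2:    W    W    W    L    L    L    W    W    W    W
a=3:    W    W    W    L    W    W    W    W    W    W
a=4:    W    L    L    W    W    W    W    W    L    L
Cells with no legal move (terminal, hence L): (0,0), (0,1), (0,2), (1,0).
The remaining L cells, each justified by listing all of its moves:
(0,7): L (options (0,4)(W), (0,3)(W) are all W)
(0,8): L (options (0,5)(W), (0,4)(W) are all W)
(0,9): L (options (0,6)(W), (0,5)(W) are all W)
(1,5): L (options (1,2)(W), (1,1)(W), (0,4)(W) are all W)
(1,6): L (options (1,3)(W), (1,2)(W), (0,5)(W) are all W)
(1,7): L (options (1,4)(W), (1,3)(W), (0,6)(W) are all W)
(2,3): L (options (0,3)(W), (2,0)(W), (1,2)(W) are all W)
(2,4): L (options (0,4)(W), (2,1)(W), (2,0)(W), (1,3)(W) are all W)
(2,5): L (options (0,5)(W), (2,2)(W), (2,1)(W), (1,4)(W) are all W)
(3,3): L (options (1,3)(W), (0,3)(W), (3,0)(W), (2,2)(W) are all W)
(4,1): L (options (2,1)(W), (1,1)(W), (3,0)(W) are all W)
(4,2): L (options (2,2)(W), (1,2)(W), (3,1)(W) are all W)
(4,8): L (options (2,8)(W), (1,8)(W), (4,5)(W), (4,4)(W), (3,7)(W) are all W)
(4,9): L (options (2,9)(W), (1,9)(W), (4,6)(W), (4,5)(W), (3,8)(W) are all W)
Every other cell has at least one move into one of the L cells above, so it is W.
Every move from (4,9) reaches a W position, so the mover loses.

Bob wins.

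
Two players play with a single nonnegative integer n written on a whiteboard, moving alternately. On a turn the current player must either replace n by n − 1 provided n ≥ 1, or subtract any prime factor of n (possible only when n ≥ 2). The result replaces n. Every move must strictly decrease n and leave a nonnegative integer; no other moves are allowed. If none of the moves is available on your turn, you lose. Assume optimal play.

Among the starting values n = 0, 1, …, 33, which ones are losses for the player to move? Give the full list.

Compute win/loss labels from the base case upward. A position with no move is L. Any other position is W if it can reach an L in one move, else L.
n=0: no move → L
n=1: →0(L), so W
n=2: →0(L), so W
n=3: →0(L), so W
n=4: →2(W), 3(W) — all W, so L
n=5: →0(L), so W
n=6: →4(L), so W
n=7: →0(L), so W
n=8: →6(W), 7(W) — all W, so L
n=9: →8(L), so W
n=10: →8(L), so W
n=11: →0(L), so W
n=12: →9(W), 10(W), 11(W) — all W, so L
n=13: →0(L), so W
n=14: →12(L), so W
n=15: →12(L), so W
n=16: →14(W), 15(W) — all W, so L
n=17: →0(L), so W
n=18: →16(L), so W
n=19: →0(L), so W
n=20: →15(W), 18(W), 19(W) — all W, so L
n=21: →20(L), so W
n=22: →20(L), so W
n=23: →0(L), so W
n=24: →21(W), 22(W), 23(W) — all W, so L
n=25: →20(L), so W
n=26: →24(L), so W
n=27: →24(L), so W
n=28: →21(W), 26(W), 27(W) — all W, so L
n=29: →0(L), so W
n=30: →28(L), so W
n=31: →0(L), so W
n=32: →30(W), 31(W) — all W, so L
n=33: →32(L), so W
The losing starting values of n are exactly the entries labelled L in this table (9 of them).

0, 4, 8, 12, 16, 20, 24, 28, 32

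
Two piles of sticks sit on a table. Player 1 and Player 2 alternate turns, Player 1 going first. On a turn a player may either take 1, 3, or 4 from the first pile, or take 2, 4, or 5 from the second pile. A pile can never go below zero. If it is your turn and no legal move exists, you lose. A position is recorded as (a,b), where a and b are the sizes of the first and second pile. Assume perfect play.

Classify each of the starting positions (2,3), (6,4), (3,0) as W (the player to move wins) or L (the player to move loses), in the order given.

(2,3): W, (6,4): L, (3,0): W

Label each position W (a win for the player to move) or L (a loss). A position with no legal move is L; any other position is W exactly when some move reaches an L, and L when every move reaches a W.
No move ever increases a pile, so every position that can arise here has a ≤ 6 and b ≤ 4; it is enough to label the cells with 0 ≤ a ≤ 6 and 0 ≤ b ≤ 4.
Every move lowers a or b (never raises either), so fill the grid row by row in increasing a, and left to right within a row: each cell's successors are then already labelled.
      b=0  b=1  b=2  b=3  b=4
a=0:    L    L    W    W    W
a=1:    W    W    L    L    W
a=2:    L    L    W    W    W
a=3:    W    W    L    L    W
a=4:    W    W    W    W    L
a=5:    W    W    W    W    W
a=6:    W    W    W    W    L
Cells with no legal move (terminal, hence L): (0,0), (0,1).
The remaining L cells, each justified by listing all of its moves:
(1,2): only reaches (0,2)(W), (1,0)(W), all W → L
(1,3): only reaches (0,3)(W), (1,1)(W), all W → L
(2,0): only reaches (1,0)(W), which is W → L
(2,1): only reaches (1,1)(W), which is W → L
(3,2): only reaches (2,2)(W), (0,2)(W), (3,0)(W), all W → L
(3,3): only reaches (2,3)(W), (0,3)(W), (3,1)(W), all W → L
(4,4): only reaches (3,4)(W), (1,4)(W), (0,4)(W), (4,2)(W), (4,0)(W), all W → L
(6,4): only reaches (5,4)(W), (3,4)(W), (2,4)(W), (6,2)(W), (6,0)(W), all W → L
Every other cell has at least one move into one of the L cells above, so it is W.
(2,3): the move to (1,3) reaches an L cell, so W
(6,4): one of the L cells justified above, so L
(3,0): the move to (2,0) reaches an L cell, so W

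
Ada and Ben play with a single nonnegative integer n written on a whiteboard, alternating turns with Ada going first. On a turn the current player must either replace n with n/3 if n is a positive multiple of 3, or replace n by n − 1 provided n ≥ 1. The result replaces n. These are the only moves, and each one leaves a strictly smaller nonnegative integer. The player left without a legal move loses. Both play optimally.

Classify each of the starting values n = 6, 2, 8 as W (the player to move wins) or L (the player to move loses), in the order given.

Work bottom-up. With no move the player to move loses. Otherwise the position is W if at least one move leads to an L position for the opponent, and L if every move leads to a W.
n=0: no move → L
n=1: W (go to 0, an L position)
n=2: L (sole option 1(W) is W)
n=3: W (go to 2, an L position)
n=4: L (sole option 3(W) is W)
n=5: W (go to 4, an L position)
n=6: W (go to 2, an L position)
n=7: L (sole option 6(W) is W)
n=8: W (go to 7, an L position)

6: W, 2: L, 8: W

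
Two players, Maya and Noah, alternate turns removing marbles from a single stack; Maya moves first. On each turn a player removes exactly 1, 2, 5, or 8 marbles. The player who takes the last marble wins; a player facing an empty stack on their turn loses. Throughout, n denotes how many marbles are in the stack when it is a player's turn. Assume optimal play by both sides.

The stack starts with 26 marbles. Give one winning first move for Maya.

Classify positions by backward induction: terminal positions (no move available) are L. From any other position, the mover wins iff some move reaches an L.
n=0: no move → L
n=1: reaches L-position 0 → W
n=2: reaches L-position 0 → W
n=3: only reaches 2(W), 1(W), all W → L
n=4: reaches L-position 3 → W
n=5: reaches L-position 3 → W
n=6: only reaches 5(W), 4(W), 1(W), all W → L
n=7: reaches L-position 6 → W
n=8: reaches L-position 6 → W
n=9: only reaches 8(W), 7(W), 4(W), 1(W), all W → L
n=10: reaches L-position 9 → W
n=11: reaches L-position 9 → W
n=12: only reaches 11(W), 10(W), 7(W), 4(W), all W → L
n=13: reaches L-position 12 → W
n=14: reaches L-position 12 → W
n=15: only reaches 14(W), 13(W), 10(W), 7(W), all W → L
n=16: reaches L-position 15 → W
n=17: reaches L-position 15 → W
n=18: only reaches 17(W), 16(W), 13(W), 10(W), all W → L
n=19: reaches L-position 18 → W
n=20: reaches L-position 18 → W
n=21: only reaches 20(W), 19(W), 16(W), 13(W), all W → L
n=22: reaches L-position 21 → W
n=23: reaches L-position 21 → W
n=24: only reaches 23(W), 22(W), 19(W), 16(W), all W → L
n=25: reaches L-position 24 → W
n=26: reaches L-position 24 → W
From 26, the L positions reachable in one move are: 24, 21, 18. Any move reaching one of these is winning.

Remove 2, leaving 24.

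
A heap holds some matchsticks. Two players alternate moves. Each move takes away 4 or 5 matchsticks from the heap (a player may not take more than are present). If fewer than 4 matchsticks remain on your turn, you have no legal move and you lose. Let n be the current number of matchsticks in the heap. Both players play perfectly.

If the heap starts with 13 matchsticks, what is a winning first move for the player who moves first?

Positions with no move are L. A position that does have a move is losing for the player to move precisely when every available move leads to a winning position for the opponent. Fill in the labels:
n=0: no move → L
n=1: no move → L
n=2: no move → L
n=3: no move → L
n=4: reaches L-position 0 → W
n=5: reaches L-position 1 → W
n=6: reaches L-position 2 → W
n=7: reaches L-position 3 → W
n=8: reaches L-position 3 → W
n=9: only reaches 5(W), 4(W), all W → L
n=10: only reaches 6(W), 5(W), all W → L
n=11: only reaches 7(W), 6(W), all W → L
n=12: only reaches 8(W), 7(W), all W → L
n=13: reaches L-position 9 → W
From 13, the L positions reachable in one move are: 9.

Remove 4, leaving 9.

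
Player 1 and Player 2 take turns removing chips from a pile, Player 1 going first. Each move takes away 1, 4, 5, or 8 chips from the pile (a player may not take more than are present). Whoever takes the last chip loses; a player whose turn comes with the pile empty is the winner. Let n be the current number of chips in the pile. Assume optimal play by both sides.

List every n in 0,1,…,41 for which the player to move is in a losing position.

Work bottom-up. With no move the player to move wins. Otherwise the position is W if at least one move leads to an L position for the opponent, and L if every move leads to a W.
n=0: no move; the opponent has just taken the last chip and therefore loses → W
n=1: L (sole option 0(W) is W)
n=2: W (go to 1, an L position)
n=3: L (sole option 2(W) is W)
n=4: W (go to 3, an L position)
n=5: W (go to 1, an L position)
n=6: W (go to 1, an L position)
n=7: W (go to 3, an L position)
n=8: W (go to 3, an L position)
n=9: W (go to 1, an L position)
n=10: L (options 9(W), 6(W), 5(W), 2(W) are all W)
n=11: W (go to 10, an L position)
n=12: L (options 11(W), 8(W), 7(W), 4(W) are all W)
n=13: W (go to 12, an L position)
n=14: W (go to 10, an L position)
n=15: W (go to 10, an L position)
n=16: W (go to 12, an L position)
n=17: W (go to 12, an L position)
n=18: W (go to 10, an L position)
n=19: L (options 18(W), 15(W), 14(W), 11(W) are all W)
n=20: W (go to 19, an L position)
n=21: L (options 20(W), 17(W), 16(W), 13(W) are all W)
n=22: W (go to 21, an L position)
n=23: W (go to 19, an L position)
n=24: W (go to 19, an L position)
n=25: W (go to 21, an L position)
n=26: W (go to 21, an L position)
n=27: W (go to 19, an L position)
n=28: L (options 27(W), 24(W), 23(W), 20(W) are all W)
n=29: W (go to 28, an L position)
n=30: L (options 29(W), 26(W), 25(W), 22(W) are all W)
n=31: W (go to 30, an L position)
n=32: W (go to 28, an L position)
n=33: W (go to 28, an L position)
n=34: W (go to 30, an L position)
n=35: W (go to 30, an L position)
n=36: W (go to 28, an L position)
n=37: L (options 36(W), 33(W), 32(W), 29(W) are all W)
n=38: W (go to 37, an L position)
n=39: L (options 38(W), 35(W), 34(W), 31(W) are all W)
n=40: W (go to 39, an L position)
n=41: W (go to 37, an L position)
The losing starting values of n are exactly the entries labelled L in this table (10 of them).

1, 3, 10, 12, 19, 21, 28, 30, 37, 39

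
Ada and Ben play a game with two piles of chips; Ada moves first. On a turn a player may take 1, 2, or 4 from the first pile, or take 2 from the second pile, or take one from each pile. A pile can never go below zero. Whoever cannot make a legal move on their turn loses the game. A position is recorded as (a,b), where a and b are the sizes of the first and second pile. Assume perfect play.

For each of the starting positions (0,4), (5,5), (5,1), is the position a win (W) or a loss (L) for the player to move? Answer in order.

(0,4): L, (5,5): W, (5,1): W

Use the standard recursion: the mover loses at a terminal position; elsewhere, the mover wins exactly when some move hands the opponent an L position.
No move ever increases a pile, so every position that can arise here has a ≤ 5 and b ≤ 5; it is enough to label the cells with 0 ≤ a ≤ 5 and 0 ≤ b ≤ 5.
Every move lowers a or b (never raises either), so fill the grid row by row in increasing a, and left to right within a row: each cell's successors are then already labelled.
      b=0  b=1  b=2  b=3  b=4  b=5
a=0:    L    L    W    W    L    L
a=1:    W    W    W    L    W    W
a=2:    W    W    L    W    W    W
a=3:    L    L    W    W    L    L
a=4:    W    W    W    L    W    W
a=5:    W    W    L    W    W    W
Cells with no legal move (terminal, hence L): (0,0), (0,1).
The remaining L cells, each justified by listing all of its moves:
(0,4): →(0,2)(W) only, which is W, so L
(0,5): →(0,3)(W) only, which is W, so L
(1,3): →(0,3)(W), (1,1)(W), (0,2)(W) — all W, so L
(2,2): →(1,2)(W), (0,2)(W), (2,0)(W), (1,1)(W) — all W, so L
(3,0): →(2,0)(W), (1,0)(W) — all W, so L
(3,1): →(2,1)(W), (1,1)(W), (2,0)(W) — all W, so L
(3,4): →(2,4)(W), (1,4)(W), (3,2)(W), (2,3)(W) — all W, so L
(3,5): →(2,5)(W), (1,5)(W), (3,3)(W), (2,4)(W) — all W, so L
(4,3): →(3,3)(W), (2,3)(W), (0,3)(W), (4,1)(W), (3,2)(W) — all W, so L
(5,2): →(4,2)(W), (3,2)(W), (1,2)(W), (5,0)(W), (4,1)(W) — all W, so L
Every other cell has at least one move into one of the L cells above, so it is W.
(0,4): one of the L cells justified above, so L
(5,5): the move to (3,5) reaches an L cell, so W
(5,1): the move to (3,1) reaches an L cell, so W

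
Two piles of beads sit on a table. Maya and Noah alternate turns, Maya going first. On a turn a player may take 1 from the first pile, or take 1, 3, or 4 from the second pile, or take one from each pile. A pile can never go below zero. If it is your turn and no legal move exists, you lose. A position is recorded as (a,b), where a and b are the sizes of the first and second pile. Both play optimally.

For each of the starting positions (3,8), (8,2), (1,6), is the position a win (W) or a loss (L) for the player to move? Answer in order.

(3,8): W, (8,2): L, (1,6): L

Compute win/loss labels from the base case upward. A position with no move is L. Any other position is W if it can reach an L in one move, else L.
No move ever increases a pile, so every position that can arise here has a ≤ 8 and b ≤ 8; it is enough to label the cells with 0 ≤ a ≤ 8 and 0 ≤ b ≤ 8.
Every move lowers a or b (never raises either), so fill the grid row by row in increasing a, and left to right within a row: each cell's successors are then already labelled.
      b=0  b=1  b=2  b=3  b=4  b=5  b=6  b=7  b=8
a=0:    L    W    L    W    W    W    W    L    W
a=1:    W    W    W    W    L    W    L    W    W
a=2:    L    W    L    W    W    W    W    W    L
a=3:    W    W    W    W    L    W    L    W    W
a=4:    L    W    L    W    W    W    W    W    L
a=5:    W    W    W    W    L    W    L    W    W
a=6:    L    W    L    W    W    W    W    W    L
a=7:    W    W    W    W    L    W    L    W    W
a=8:    L    W    L    W    W    W    W    W    L
Cells with no legal move (terminal, hence L): (0,0).
The remaining L cells, each justified by listing all of its moves:
(0,2): only reaches (0,1)(W), which is W → L
(0,7): only reaches (0,6)(W), (0,4)(W), (0,3)(W), all W → L
(1,4): only reaches (0,4)(W), (1,3)(W), (1,1)(W), (1,0)(W), (0,3)(W), all W → L
(1,6): only reaches (0,6)(W), (1,5)(W), (1,3)(W), (1,2)(W), (0,5)(W), all W → L
(2,0): only reaches (1,0)(W), which is W → L
(2,2): only reaches (1,2)(W), (2,1)(W), (1,1)(W), all W → L
(2,8): only reaches (1,8)(W), (2,7)(W), (2,5)(W), (2,4)(W), (1,7)(W), all W → L
(3,4): only reaches (2,4)(W), (3,3)(W), (3,1)(W), (3,0)(W), (2,3)(W), all W → L
(3,6): only reaches (2,6)(W), (3,5)(W), (3,3)(W), (3,2)(W), (2,5)(W), all W → L
(4,0): only reaches (3,0)(W), which is W → L
(4,2): only reaches (3,2)(W), (4,1)(W), (3,1)(W), all W → L
(4,8): only reaches (3,8)(W), (4,7)(W), (4,5)(W), (4,4)(W), (3,7)(W), all W → L
(5,4): only reaches (4,4)(W), (5,3)(W), (5,1)(W), (5,0)(W), (4,3)(W), all W → L
(5,6): only reaches (4,6)(W), (5,5)(W), (5,3)(W), (5,2)(W), (4,5)(W), all W → L
(6,0): only reaches (5,0)(W), which is W → L
(6,2): only reaches (5,2)(W), (6,1)(W), (5,1)(W), all W → L
(6,8): only reaches (5,8)(W), (6,7)(W), (6,5)(W), (6,4)(W), (5,7)(W), all W → L
(7,4): only reaches (6,4)(W), (7,3)(W), (7,1)(W), (7,0)(W), (6,3)(W), all W → L
(7,6): only reaches (6,6)(W), (7,5)(W), (7,3)(W), (7,2)(W), (6,5)(W), all W → L
(8,0): only reaches (7,0)(W), which is W → L
(8,2): only reaches (7,2)(W), (8,1)(W), (7,1)(W), all W → L
(8,8): only reaches (7,8)(W), (8,7)(W), (8,5)(W), (8,4)(W), (7,7)(W), all W → L
Every other cell has at least one move into one of the L cells above, so it is W.
(3,8): the move to (2,8) reaches an L cell, so W
(8,2): one of the L cells justified above, so L
(1,6): one of the L cells justified above, so L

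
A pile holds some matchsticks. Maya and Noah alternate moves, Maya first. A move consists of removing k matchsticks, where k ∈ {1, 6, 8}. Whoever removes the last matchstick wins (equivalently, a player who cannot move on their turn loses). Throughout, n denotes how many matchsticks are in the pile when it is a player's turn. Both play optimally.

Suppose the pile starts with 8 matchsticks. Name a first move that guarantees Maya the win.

Remove 1, leaving 7.

Compute win/loss labels from the base case upward. A position with no move is L. Any other position is W if it can reach an L in one move, else L.
n=0: no move → L
n=1: W (go to 0, an L position)
n=2: L (sole option 1(W) is W)
n=3: W (go to 2, an L position)
n=4: L (sole option 3(W) is W)
n=5: W (go to 4, an L position)
n=6: W (go to 0, an L position)
n=7: L (options 6(W), 1(W) are all W)
n=8: W (go to 7, an L position)
From 8, the L positions reachable in one move are: 7, 2, 0. Any move reaching one of these is winning.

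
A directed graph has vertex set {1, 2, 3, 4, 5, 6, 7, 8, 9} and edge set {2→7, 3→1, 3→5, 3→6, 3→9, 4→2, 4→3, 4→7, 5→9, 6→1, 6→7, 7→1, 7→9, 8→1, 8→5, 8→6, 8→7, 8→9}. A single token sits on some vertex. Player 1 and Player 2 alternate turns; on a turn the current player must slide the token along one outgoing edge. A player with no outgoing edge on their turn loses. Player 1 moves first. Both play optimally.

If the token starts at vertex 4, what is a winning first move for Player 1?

Work bottom-up. With no move the player to move loses. Otherwise the position is W if at least one move leads to an L position for the opponent, and L if every move leads to a W.
Every edge goes from a vertex to one that appears earlier in the order 9, 1, 7, 5, 2, 6, 8, 3, 4, so processing vertices in that order labels each vertex after all of its successors.
9: no outgoing edge → L
1: no outgoing edge → L
7: can move to 1, which is L ⇒ W
5: can move to 9, which is L ⇒ W
2: the only move is to 7(W), a W ⇒ L
6: can move to 1, which is L ⇒ W
8: can move to 1, which is L ⇒ W
3: can move to 1, which is L ⇒ W
4: can move to 2, which is L ⇒ W
From 4, the L positions reachable in one move are: 2.

Move to 2.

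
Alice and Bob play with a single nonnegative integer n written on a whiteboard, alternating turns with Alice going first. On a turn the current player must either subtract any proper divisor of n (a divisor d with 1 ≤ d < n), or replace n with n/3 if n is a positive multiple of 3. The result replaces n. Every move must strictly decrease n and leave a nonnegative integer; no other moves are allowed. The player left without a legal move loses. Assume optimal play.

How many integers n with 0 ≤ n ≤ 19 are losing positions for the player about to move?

10

Label each position W (a win for the player to move) or L (a loss). A position with no legal move is L; any other position is W exactly when some move reaches an L, and L when every move reaches a W.
n=0: no move → L
n=1: no move → L
n=2: can move to 1, which is L ⇒ W
n=3: can move to 1, which is L ⇒ W
n=4: moves to 2(W), 3(W); every one is W ⇒ L
n=5: can move to 4, which is L ⇒ W
n=6: can move to 4, which is L ⇒ W
n=7: the only move is to 6(W), a W ⇒ L
n=8: can move to 4, which is L ⇒ W
n=9: moves to 3(W), 6(W), 8(W); every one is W ⇒ L
n=10: can move to 9, which is L ⇒ W
n=11: the only move is to 10(W), a W ⇒ L
n=12: can move to 4, which is L ⇒ W
n=13: the only move is to 12(W), a W ⇒ L
n=14: can move to 7, which is L ⇒ W
n=15: moves to 5(W), 10(W), 12(W), 14(W); every one is W ⇒ L
n=16: can move to 15, which is L ⇒ W
n=17: the only move is to 16(W), a W ⇒ L
n=18: can move to 9, which is L ⇒ W
n=19: the only move is to 18(W), a W ⇒ L
L entries with 0 ≤ n ≤ 19: n = 0, 1, 4, 7, 9, 11, 13, 15, 17, 19; that makes 10.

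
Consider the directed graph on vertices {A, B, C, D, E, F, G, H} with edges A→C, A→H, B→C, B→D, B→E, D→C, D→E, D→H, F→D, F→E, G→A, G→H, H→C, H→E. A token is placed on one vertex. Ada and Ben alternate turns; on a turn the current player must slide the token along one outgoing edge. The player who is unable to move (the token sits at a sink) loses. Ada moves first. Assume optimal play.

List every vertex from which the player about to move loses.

C, E, G

Classify positions by backward induction: terminal positions (no move available) are L. From any other position, the mover wins iff some move reaches an L.
Every edge goes from a vertex to one that appears earlier in the order E, C, H, D, B, F, A, G, so processing vertices in that order labels each vertex after all of its successors.
E: no outgoing edge → L
C: no outgoing edge → L
H: →C(L), so W
D: →C(L), so W
B: →C(L), so W
F: →E(L), so W
A: →C(L), so W
G: →A(W), H(W) — all W, so L
Reading off the rows marked L gives the requested list; there are 3 such vertices.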